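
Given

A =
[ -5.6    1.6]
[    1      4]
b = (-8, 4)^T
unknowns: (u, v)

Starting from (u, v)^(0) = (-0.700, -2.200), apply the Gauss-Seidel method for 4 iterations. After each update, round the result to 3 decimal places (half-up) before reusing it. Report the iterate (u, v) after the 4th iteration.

Iteration 1:
  u = (-8 - (1.6)·-2.200) / (-5.6) = 0.800
  v = (4 - (1)·0.800) / (4) = 0.800
Iteration 2:
  u = (-8 - (1.6)·0.800) / (-5.6) = 1.657
  v = (4 - (1)·1.657) / (4) = 0.586
Iteration 3:
  u = (-8 - (1.6)·0.586) / (-5.6) = 1.596
  v = (4 - (1)·1.596) / (4) = 0.601
Iteration 4:
  u = (-8 - (1.6)·0.601) / (-5.6) = 1.600
  v = (4 - (1)·1.600) / (4) = 0.600

(1.600, 0.600)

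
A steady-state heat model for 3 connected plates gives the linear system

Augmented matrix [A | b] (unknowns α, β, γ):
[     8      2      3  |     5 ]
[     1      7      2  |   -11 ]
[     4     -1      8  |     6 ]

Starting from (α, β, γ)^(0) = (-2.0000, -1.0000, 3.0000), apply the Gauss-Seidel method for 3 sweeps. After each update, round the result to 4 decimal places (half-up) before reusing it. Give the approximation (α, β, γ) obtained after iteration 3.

(1.0907, -1.7305, -0.0117)

Iteration 1:
  α = (5 - (2)·-1.0000 - (3)·3.0000) / (8) = -0.2500
  β = (-11 - (1)·-0.2500 - (2)·3.0000) / (7) = -2.3929
  γ = (6 - (4)·-0.2500 - (-1)·-2.3929) / (8) = 0.5759
Iteration 2:
  α = (5 - (2)·-2.3929 - (3)·0.5759) / (8) = 1.0073
  β = (-11 - (1)·1.0073 - (2)·0.5759) / (7) = -1.8799
  γ = (6 - (4)·1.0073 - (-1)·-1.8799) / (8) = 0.0114
Iteration 3:
  α = (5 - (2)·-1.8799 - (3)·0.0114) / (8) = 1.0907
  β = (-11 - (1)·1.0907 - (2)·0.0114) / (7) = -1.7305
  γ = (6 - (4)·1.0907 - (-1)·-1.7305) / (8) = -0.0117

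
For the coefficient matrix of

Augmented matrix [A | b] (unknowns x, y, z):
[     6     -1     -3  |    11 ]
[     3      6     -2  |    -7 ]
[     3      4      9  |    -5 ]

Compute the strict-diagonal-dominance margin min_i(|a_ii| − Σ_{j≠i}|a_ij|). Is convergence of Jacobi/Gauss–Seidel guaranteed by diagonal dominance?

1

row 1: |6| − (1+3) = 2
row 2: |6| − (3+2) = 1
row 3: |9| − (3+4) = 2
minimum over rows = 1 → strictly diagonally dominant (convergence guaranteed)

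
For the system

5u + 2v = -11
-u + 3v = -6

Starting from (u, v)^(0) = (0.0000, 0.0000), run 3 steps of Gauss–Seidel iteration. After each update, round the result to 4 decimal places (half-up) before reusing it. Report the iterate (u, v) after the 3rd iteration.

Iteration 1:
  u = (-11 - (2)·0.0000) / (5) = -2.2000
  v = (-6 - (-1)·-2.2000) / (3) = -2.7333
Iteration 2:
  u = (-11 - (2)·-2.7333) / (5) = -1.1067
  v = (-6 - (-1)·-1.1067) / (3) = -2.3689
Iteration 3:
  u = (-11 - (2)·-2.3689) / (5) = -1.2524
  v = (-6 - (-1)·-1.2524) / (3) = -2.4175

(-1.2524, -2.4175)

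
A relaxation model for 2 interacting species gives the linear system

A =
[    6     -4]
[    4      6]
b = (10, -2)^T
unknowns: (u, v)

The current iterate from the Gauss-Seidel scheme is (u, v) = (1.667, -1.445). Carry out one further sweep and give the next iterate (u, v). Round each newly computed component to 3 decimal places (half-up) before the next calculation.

One sweep:
  u = (10 - (-4)·-1.445) / (6) = 0.703
  v = (-2 - (4)·0.703) / (6) = -0.802

(0.703, -0.802)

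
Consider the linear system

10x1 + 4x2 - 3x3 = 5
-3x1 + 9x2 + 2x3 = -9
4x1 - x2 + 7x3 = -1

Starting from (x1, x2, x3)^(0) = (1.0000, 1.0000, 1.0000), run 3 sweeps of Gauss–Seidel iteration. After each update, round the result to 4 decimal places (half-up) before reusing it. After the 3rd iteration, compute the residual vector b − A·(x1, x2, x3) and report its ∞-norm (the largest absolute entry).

0.5522

Iteration 1:
  x1 = (5 - (4)·1.0000 - (-3)·1.0000) / (10) = 0.4000
  x2 = (-9 - (-3)·0.4000 - (2)·1.0000) / (9) = -1.0889
  x3 = (-1 - (4)·0.4000 - (-1)·-1.0889) / (7) = -0.5270
Iteration 2:
  x1 = (5 - (4)·-1.0889 - (-3)·-0.5270) / (10) = 0.7775
  x2 = (-9 - (-3)·0.7775 - (2)·-0.5270) / (9) = -0.6237
  x3 = (-1 - (4)·0.7775 - (-1)·-0.6237) / (7) = -0.6762
Iteration 3:
  x1 = (5 - (4)·-0.6237 - (-3)·-0.6762) / (10) = 0.5466
  x2 = (-9 - (-3)·0.5466 - (2)·-0.6762) / (9) = -0.6675
  x3 = (-1 - (4)·0.5466 - (-1)·-0.6675) / (7) = -0.5506
Residual b − A·x = (0.5522, -0.2515, 0.0003); ∞-norm = 0.5522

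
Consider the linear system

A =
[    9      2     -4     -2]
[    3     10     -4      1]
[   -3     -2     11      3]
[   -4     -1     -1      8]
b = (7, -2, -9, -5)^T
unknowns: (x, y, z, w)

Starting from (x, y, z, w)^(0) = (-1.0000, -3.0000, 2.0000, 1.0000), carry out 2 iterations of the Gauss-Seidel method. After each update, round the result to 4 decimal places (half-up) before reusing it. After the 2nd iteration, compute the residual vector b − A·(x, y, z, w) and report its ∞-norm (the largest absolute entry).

2.9995

Iteration 1:
  x = (7 - (2)·-3.0000 - (-4)·2.0000 - (-2)·1.0000) / (9) = 2.5556
  y = (-2 - (3)·2.5556 - (-4)·2.0000 - (1)·1.0000) / (10) = -0.2667
  z = (-9 - (-3)·2.5556 - (-2)·-0.2667 - (3)·1.0000) / (11) = -0.4424
  w = (-5 - (-4)·2.5556 - (-1)·-0.2667 - (-1)·-0.4424) / (8) = 0.5642
Iteration 2:
  x = (7 - (2)·-0.2667 - (-4)·-0.4424 - (-2)·0.5642) / (9) = 0.7658
  y = (-2 - (3)·0.7658 - (-4)·-0.4424 - (1)·0.5642) / (10) = -0.6631
  z = (-9 - (-3)·0.7658 - (-2)·-0.6631 - (3)·0.5642) / (11) = -0.8838
  w = (-5 - (-4)·0.7658 - (-1)·-0.6631 - (-1)·-0.8838) / (8) = -0.4355
Residual b − A·x = (-2.9722, -0.7661, 2.9995, 0.0003); ∞-norm = 2.9995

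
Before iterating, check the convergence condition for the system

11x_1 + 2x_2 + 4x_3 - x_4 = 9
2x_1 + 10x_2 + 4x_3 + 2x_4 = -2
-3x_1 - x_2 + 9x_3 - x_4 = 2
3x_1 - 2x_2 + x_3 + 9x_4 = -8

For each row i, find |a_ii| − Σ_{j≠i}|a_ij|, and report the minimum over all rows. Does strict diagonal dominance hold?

2

row 1: |11| − (2+4+1) = 4
row 2: |10| − (2+4+2) = 2
row 3: |9| − (3+1+1) = 4
row 4: |9| − (3+2+1) = 3
minimum over rows = 2 → strictly diagonally dominant (convergence guaranteed)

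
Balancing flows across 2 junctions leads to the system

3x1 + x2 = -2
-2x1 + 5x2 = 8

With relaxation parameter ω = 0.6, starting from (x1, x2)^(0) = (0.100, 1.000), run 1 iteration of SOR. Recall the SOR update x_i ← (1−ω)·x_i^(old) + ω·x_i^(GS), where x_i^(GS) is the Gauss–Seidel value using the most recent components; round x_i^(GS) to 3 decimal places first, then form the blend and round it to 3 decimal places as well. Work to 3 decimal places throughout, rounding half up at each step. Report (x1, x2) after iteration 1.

(-0.560, 1.226)

Iteration 1:
  x1: GS value = (-2 - (1)·1.000) / (3) = -1.000;  x1 ← (1−ω)·0.100 + ω·-1.000 = -0.560
  x2: GS value = (8 - (-2)·-0.560) / (5) = 1.376;  x2 ← (1−ω)·1.000 + ω·1.376 = 1.226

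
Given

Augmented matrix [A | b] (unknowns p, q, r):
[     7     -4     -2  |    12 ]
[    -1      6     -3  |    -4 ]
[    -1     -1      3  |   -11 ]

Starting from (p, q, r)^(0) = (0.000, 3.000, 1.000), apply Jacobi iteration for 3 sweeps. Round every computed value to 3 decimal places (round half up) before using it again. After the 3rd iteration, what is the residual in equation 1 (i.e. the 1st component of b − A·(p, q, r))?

Iteration 1:
  p = (12 - (-4)·3.000 - (-2)·1.000) / (7) = 3.714
  q = (-4 - (-1)·0.000 - (-3)·1.000) / (6) = -0.167
  r = (-11 - (-1)·0.000 - (-1)·3.000) / (3) = -2.667
Iteration 2:
  p = (12 - (-4)·-0.167 - (-2)·-2.667) / (7) = 0.857
  q = (-4 - (-1)·3.714 - (-3)·-2.667) / (6) = -1.381
  r = (-11 - (-1)·3.714 - (-1)·-0.167) / (3) = -2.484
Iteration 3:
  p = (12 - (-4)·-1.381 - (-2)·-2.484) / (7) = 0.215
  q = (-4 - (-1)·0.857 - (-3)·-2.484) / (6) = -1.766
  r = (-11 - (-1)·0.857 - (-1)·-1.381) / (3) = -3.841
Residual b − A·x = (-4.251, -4.712, -1.028)

-4.251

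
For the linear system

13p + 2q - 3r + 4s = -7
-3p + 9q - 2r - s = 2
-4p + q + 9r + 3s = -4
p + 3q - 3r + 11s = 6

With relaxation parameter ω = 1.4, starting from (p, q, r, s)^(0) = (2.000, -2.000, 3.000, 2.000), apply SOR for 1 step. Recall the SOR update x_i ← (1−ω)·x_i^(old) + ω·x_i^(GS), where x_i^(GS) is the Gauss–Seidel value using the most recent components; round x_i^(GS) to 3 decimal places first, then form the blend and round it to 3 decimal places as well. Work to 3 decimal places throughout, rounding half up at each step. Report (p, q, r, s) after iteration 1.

Iteration 1:
  p: GS value = (-7 - (2)·-2.000 - (-3)·3.000 - (4)·2.000) / (13) = -0.154;  p ← (1−ω)·2.000 + ω·-0.154 = -1.016
  q: GS value = (2 - (-3)·-1.016 - (-2)·3.000 - (-1)·2.000) / (9) = 0.772;  q ← (1−ω)·-2.000 + ω·0.772 = 1.881
  r: GS value = (-4 - (-4)·-1.016 - (1)·1.881 - (3)·2.000) / (9) = -1.772;  r ← (1−ω)·3.000 + ω·-1.772 = -3.681
  s: GS value = (6 - (1)·-1.016 - (3)·1.881 - (-3)·-3.681) / (11) = -0.879;  s ← (1−ω)·2.000 + ω·-0.879 = -2.031

(-1.016, 1.881, -3.681, -2.031)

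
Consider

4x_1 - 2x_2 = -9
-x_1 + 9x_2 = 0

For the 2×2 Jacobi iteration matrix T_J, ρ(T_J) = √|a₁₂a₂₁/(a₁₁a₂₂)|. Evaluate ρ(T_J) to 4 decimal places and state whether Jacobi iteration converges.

a₁₂a₂₁/(a₁₁a₂₂) = (-2)·(-1) / ((4)·(9)) = 0.055556
ρ = √|0.055556| = √0.055556 = 0.2357
ρ < 1, so Jacobi converges

0.2357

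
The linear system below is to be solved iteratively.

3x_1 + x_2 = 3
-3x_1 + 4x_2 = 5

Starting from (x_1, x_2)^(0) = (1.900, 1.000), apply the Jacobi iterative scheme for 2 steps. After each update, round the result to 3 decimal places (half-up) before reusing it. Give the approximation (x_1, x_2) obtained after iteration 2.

Iteration 1:
  x_1 = (3 - (1)·1.000) / (3) = 0.667
  x_2 = (5 - (-3)·1.900) / (4) = 2.675
Iteration 2:
  x_1 = (3 - (1)·2.675) / (3) = 0.108
  x_2 = (5 - (-3)·0.667) / (4) = 1.750

(0.108, 1.750)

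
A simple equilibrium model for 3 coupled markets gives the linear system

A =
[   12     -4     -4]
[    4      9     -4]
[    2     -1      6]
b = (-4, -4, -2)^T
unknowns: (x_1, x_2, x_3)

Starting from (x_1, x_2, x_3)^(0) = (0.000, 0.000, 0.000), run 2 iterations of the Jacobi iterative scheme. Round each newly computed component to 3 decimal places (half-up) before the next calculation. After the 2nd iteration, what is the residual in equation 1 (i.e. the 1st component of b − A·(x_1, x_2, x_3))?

0.144

Iteration 1:
  x_1 = (-4 - (-4)·0.000 - (-4)·0.000) / (12) = -0.333
  x_2 = (-4 - (4)·0.000 - (-4)·0.000) / (9) = -0.444
  x_3 = (-2 - (2)·0.000 - (-1)·0.000) / (6) = -0.333
Iteration 2:
  x_1 = (-4 - (-4)·-0.444 - (-4)·-0.333) / (12) = -0.592
  x_2 = (-4 - (4)·-0.333 - (-4)·-0.333) / (9) = -0.444
  x_3 = (-2 - (2)·-0.333 - (-1)·-0.444) / (6) = -0.296
Residual b − A·x = (0.144, 1.180, 0.516)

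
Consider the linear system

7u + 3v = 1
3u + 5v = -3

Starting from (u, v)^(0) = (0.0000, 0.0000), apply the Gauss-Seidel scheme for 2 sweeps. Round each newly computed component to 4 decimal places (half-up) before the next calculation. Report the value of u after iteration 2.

Iteration 1:
  u = (1 - (3)·0.0000) / (7) = 0.1429
  v = (-3 - (3)·0.1429) / (5) = -0.6857
Iteration 2:
  u = (1 - (3)·-0.6857) / (7) = 0.4367
  v = (-3 - (3)·0.4367) / (5) = -0.8620

0.4367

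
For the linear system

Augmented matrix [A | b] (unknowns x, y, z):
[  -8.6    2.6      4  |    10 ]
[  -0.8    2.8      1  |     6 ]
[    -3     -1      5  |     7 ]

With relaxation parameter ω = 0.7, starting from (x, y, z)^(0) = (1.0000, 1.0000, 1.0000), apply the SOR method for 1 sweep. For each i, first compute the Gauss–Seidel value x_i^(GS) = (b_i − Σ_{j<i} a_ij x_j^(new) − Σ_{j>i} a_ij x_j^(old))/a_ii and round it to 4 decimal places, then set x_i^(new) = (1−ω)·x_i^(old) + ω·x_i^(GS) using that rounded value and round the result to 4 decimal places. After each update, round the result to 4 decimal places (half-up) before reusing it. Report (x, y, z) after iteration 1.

(0.0233, 1.5547, 1.5074)

Iteration 1:
  x: GS value = (10 - (2.6)·1.0000 - (4)·1.0000) / (-8.6) = -0.3953;  x ← (1−ω)·1.0000 + ω·-0.3953 = 0.0233
  y: GS value = (6 - (-0.8)·0.0233 - (1)·1.0000) / (2.8) = 1.7924;  y ← (1−ω)·1.0000 + ω·1.7924 = 1.5547
  z: GS value = (7 - (-3)·0.0233 - (-1)·1.5547) / (5) = 1.7249;  z ← (1−ω)·1.0000 + ω·1.7249 = 1.5074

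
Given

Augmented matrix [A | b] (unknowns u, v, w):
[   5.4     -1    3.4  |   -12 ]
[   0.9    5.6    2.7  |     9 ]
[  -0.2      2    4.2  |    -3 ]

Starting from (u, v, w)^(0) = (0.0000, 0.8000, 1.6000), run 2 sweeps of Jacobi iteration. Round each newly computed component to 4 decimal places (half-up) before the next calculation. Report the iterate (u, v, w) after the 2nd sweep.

Iteration 1:
  u = (-12 - (-1)·0.8000 - (3.4)·1.6000) / (5.4) = -3.0815
  v = (9 - (0.9)·0.0000 - (2.7)·1.6000) / (5.6) = 0.8357
  w = (-3 - (-0.2)·0.0000 - (2)·0.8000) / (4.2) = -1.0952
Iteration 2:
  u = (-12 - (-1)·0.8357 - (3.4)·-1.0952) / (5.4) = -1.3779
  v = (9 - (0.9)·-3.0815 - (2.7)·-1.0952) / (5.6) = 2.6304
  w = (-3 - (-0.2)·-3.0815 - (2)·0.8357) / (4.2) = -1.2590

(-1.3779, 2.6304, -1.2590)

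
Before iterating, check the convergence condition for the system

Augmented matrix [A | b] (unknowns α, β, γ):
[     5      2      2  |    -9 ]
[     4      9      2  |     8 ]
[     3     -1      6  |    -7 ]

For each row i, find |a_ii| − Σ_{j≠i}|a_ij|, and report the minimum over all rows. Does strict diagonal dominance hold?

1

row 1: |5| − (2+2) = 1
row 2: |9| − (4+2) = 3
row 3: |6| − (3+1) = 2
minimum over rows = 1 → strictly diagonally dominant (convergence guaranteed)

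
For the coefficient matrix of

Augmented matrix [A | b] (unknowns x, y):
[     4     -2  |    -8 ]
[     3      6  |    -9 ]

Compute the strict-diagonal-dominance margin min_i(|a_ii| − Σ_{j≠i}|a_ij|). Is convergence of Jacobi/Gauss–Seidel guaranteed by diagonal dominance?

row 1: |4| − (2) = 2
row 2: |6| − (3) = 3
minimum over rows = 2 → strictly diagonally dominant (convergence guaranteed)

2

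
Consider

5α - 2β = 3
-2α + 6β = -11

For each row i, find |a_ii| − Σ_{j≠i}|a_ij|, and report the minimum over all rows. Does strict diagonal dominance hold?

3

row 1: |5| − (2) = 3
row 2: |6| − (2) = 4
minimum over rows = 3 → strictly diagonally dominant (convergence guaranteed)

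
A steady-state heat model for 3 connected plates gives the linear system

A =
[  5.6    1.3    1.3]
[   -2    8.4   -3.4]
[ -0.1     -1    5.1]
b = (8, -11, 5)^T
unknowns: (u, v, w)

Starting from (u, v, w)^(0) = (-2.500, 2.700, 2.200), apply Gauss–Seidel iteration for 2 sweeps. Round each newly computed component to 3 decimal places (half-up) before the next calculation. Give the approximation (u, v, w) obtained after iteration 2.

(1.297, -0.630, 0.882)

Iteration 1:
  u = (8 - (1.3)·2.700 - (1.3)·2.200) / (5.6) = 0.291
  v = (-11 - (-2)·0.291 - (-3.4)·2.200) / (8.4) = -0.350
  w = (5 - (-0.1)·0.291 - (-1)·-0.350) / (5.1) = 0.917
Iteration 2:
  u = (8 - (1.3)·-0.350 - (1.3)·0.917) / (5.6) = 1.297
  v = (-11 - (-2)·1.297 - (-3.4)·0.917) / (8.4) = -0.630
  w = (5 - (-0.1)·1.297 - (-1)·-0.630) / (5.1) = 0.882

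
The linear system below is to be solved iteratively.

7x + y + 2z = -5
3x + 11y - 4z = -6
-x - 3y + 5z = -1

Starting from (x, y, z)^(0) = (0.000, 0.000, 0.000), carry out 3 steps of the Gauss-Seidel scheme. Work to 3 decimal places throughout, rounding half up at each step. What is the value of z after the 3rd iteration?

Iteration 1:
  x = (-5 - (1)·0.000 - (2)·0.000) / (7) = -0.714
  y = (-6 - (3)·-0.714 - (-4)·0.000) / (11) = -0.351
  z = (-1 - (-1)·-0.714 - (-3)·-0.351) / (5) = -0.553
Iteration 2:
  x = (-5 - (1)·-0.351 - (2)·-0.553) / (7) = -0.506
  y = (-6 - (3)·-0.506 - (-4)·-0.553) / (11) = -0.609
  z = (-1 - (-1)·-0.506 - (-3)·-0.609) / (5) = -0.667
Iteration 3:
  x = (-5 - (1)·-0.609 - (2)·-0.667) / (7) = -0.437
  y = (-6 - (3)·-0.437 - (-4)·-0.667) / (11) = -0.669
  z = (-1 - (-1)·-0.437 - (-3)·-0.669) / (5) = -0.689

-0.689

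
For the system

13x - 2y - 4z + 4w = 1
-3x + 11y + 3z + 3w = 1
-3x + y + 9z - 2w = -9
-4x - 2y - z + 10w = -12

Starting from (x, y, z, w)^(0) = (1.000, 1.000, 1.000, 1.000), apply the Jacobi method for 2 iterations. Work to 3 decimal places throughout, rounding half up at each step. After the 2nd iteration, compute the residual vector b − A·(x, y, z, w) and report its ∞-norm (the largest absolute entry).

2.876

Iteration 1:
  x = (1 - (-2)·1.000 - (-4)·1.000 - (4)·1.000) / (13) = 0.231
  y = (1 - (-3)·1.000 - (3)·1.000 - (3)·1.000) / (11) = -0.182
  z = (-9 - (-3)·1.000 - (1)·1.000 - (-2)·1.000) / (9) = -0.556
  w = (-12 - (-4)·1.000 - (-2)·1.000 - (-1)·1.000) / (10) = -0.500
Iteration 2:
  x = (1 - (-2)·-0.182 - (-4)·-0.556 - (4)·-0.500) / (13) = 0.032
  y = (1 - (-3)·0.231 - (3)·-0.556 - (3)·-0.500) / (11) = 0.442
  z = (-9 - (-3)·0.231 - (1)·-0.182 - (-2)·-0.500) / (9) = -1.014
  w = (-12 - (-4)·0.231 - (-2)·-0.182 - (-1)·-0.556) / (10) = -1.200
Residual b − A·x = (2.212, 2.876, -2.620, -0.002); ∞-norm = 2.876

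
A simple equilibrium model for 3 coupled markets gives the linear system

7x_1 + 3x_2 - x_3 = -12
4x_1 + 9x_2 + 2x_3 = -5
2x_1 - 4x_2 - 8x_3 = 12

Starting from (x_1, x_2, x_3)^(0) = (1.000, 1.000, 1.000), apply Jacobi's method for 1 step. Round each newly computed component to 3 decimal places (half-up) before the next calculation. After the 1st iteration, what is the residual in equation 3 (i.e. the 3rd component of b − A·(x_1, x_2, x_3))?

Iteration 1:
  x_1 = (-12 - (3)·1.000 - (-1)·1.000) / (7) = -2.000
  x_2 = (-5 - (4)·1.000 - (2)·1.000) / (9) = -1.222
  x_3 = (12 - (2)·1.000 - (-4)·1.000) / (-8) = -1.750
Residual b − A·x = (3.916, 17.498, -2.888)

-2.888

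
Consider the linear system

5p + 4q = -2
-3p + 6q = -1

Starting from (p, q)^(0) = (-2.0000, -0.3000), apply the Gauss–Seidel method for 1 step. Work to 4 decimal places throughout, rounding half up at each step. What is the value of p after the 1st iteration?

-0.1600

Iteration 1:
  p = (-2 - (4)·-0.3000) / (5) = -0.1600
  q = (-1 - (-3)·-0.1600) / (6) = -0.2467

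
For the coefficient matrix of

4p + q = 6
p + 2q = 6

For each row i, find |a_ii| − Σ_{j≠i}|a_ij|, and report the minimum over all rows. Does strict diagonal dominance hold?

1

row 1: |4| − (1) = 3
row 2: |2| − (1) = 1
minimum over rows = 1 → strictly diagonally dominant (convergence guaranteed)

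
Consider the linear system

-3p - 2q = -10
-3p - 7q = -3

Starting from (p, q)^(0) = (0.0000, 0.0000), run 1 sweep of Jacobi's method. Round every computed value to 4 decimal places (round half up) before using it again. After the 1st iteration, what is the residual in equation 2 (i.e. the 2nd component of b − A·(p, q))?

Iteration 1:
  p = (-10 - (-2)·0.0000) / (-3) = 3.3333
  q = (-3 - (-3)·0.0000) / (-7) = 0.4286
Residual b − A·x = (0.8571, 10.0001)

10.0001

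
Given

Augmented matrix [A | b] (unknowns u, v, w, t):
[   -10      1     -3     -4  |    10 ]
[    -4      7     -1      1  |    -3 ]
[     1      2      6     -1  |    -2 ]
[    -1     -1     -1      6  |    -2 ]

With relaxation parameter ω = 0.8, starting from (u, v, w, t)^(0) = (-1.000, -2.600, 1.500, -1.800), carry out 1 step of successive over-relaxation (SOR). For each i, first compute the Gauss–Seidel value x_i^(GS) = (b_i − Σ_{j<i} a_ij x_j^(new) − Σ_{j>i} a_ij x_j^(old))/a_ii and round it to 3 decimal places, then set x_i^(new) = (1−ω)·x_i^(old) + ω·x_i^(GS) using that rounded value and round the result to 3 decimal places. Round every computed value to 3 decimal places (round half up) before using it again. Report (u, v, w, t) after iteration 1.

Iteration 1:
  u: GS value = (10 - (1)·-2.600 - (-3)·1.500 - (-4)·-1.800) / (-10) = -0.990;  u ← (1−ω)·-1.000 + ω·-0.990 = -0.992
  v: GS value = (-3 - (-4)·-0.992 - (-1)·1.500 - (1)·-1.800) / (7) = -0.524;  v ← (1−ω)·-2.600 + ω·-0.524 = -0.939
  w: GS value = (-2 - (1)·-0.992 - (2)·-0.939 - (-1)·-1.800) / (6) = -0.155;  w ← (1−ω)·1.500 + ω·-0.155 = 0.176
  t: GS value = (-2 - (-1)·-0.992 - (-1)·-0.939 - (-1)·0.176) / (6) = -0.626;  t ← (1−ω)·-1.800 + ω·-0.626 = -0.861

(-0.992, -0.939, 0.176, -0.861)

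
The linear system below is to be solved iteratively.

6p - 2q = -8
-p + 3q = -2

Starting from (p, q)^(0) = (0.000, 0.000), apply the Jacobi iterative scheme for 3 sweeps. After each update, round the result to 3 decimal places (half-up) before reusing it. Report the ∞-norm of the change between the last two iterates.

Iteration 1:
  p = (-8 - (-2)·0.000) / (6) = -1.333
  q = (-2 - (-1)·0.000) / (3) = -0.667
Iteration 2:
  p = (-8 - (-2)·-0.667) / (6) = -1.556
  q = (-2 - (-1)·-1.333) / (3) = -1.111
Iteration 3:
  p = (-8 - (-2)·-1.111) / (6) = -1.704
  q = (-2 - (-1)·-1.556) / (3) = -1.185
Change: (-0.148, -0.074) → max |·| = 0.148

0.148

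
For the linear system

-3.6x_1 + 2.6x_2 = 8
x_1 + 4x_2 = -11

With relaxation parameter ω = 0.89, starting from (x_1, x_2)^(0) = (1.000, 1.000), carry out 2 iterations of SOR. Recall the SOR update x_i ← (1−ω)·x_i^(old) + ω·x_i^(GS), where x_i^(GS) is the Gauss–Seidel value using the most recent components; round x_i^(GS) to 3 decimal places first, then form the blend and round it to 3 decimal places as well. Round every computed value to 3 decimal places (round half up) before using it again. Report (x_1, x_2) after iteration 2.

(-3.440, -1.909)

Iteration 1:
  x_1: GS value = (8 - (2.6)·1.000) / (-3.6) = -1.500;  x_1 ← (1−ω)·1.000 + ω·-1.500 = -1.225
  x_2: GS value = (-11 - (1)·-1.225) / (4) = -2.444;  x_2 ← (1−ω)·1.000 + ω·-2.444 = -2.065
Iteration 2:
  x_1: GS value = (8 - (2.6)·-2.065) / (-3.6) = -3.714;  x_1 ← (1−ω)·-1.225 + ω·-3.714 = -3.440
  x_2: GS value = (-11 - (1)·-3.440) / (4) = -1.890;  x_2 ← (1−ω)·-2.065 + ω·-1.890 = -1.909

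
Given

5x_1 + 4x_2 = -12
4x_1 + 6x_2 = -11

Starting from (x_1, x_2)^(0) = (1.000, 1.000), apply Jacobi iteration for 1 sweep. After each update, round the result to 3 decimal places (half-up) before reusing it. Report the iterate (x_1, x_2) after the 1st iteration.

(-3.200, -2.500)

Iteration 1:
  x_1 = (-12 - (4)·1.000) / (5) = -3.200
  x_2 = (-11 - (4)·1.000) / (6) = -2.500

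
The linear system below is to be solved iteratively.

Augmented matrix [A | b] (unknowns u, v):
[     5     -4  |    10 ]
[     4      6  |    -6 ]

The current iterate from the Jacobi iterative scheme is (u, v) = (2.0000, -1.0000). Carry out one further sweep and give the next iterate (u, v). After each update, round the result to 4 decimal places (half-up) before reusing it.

One sweep:
  u = (10 - (-4)·-1.0000) / (5) = 1.2000
  v = (-6 - (4)·2.0000) / (6) = -2.3333

(1.2000, -2.3333)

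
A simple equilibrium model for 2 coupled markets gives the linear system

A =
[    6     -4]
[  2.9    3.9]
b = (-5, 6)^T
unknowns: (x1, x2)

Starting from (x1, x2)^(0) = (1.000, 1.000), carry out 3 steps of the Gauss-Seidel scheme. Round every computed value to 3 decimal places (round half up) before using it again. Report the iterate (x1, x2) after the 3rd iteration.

(0.056, 1.497)

Iteration 1:
  x1 = (-5 - (-4)·1.000) / (6) = -0.167
  x2 = (6 - (2.9)·-0.167) / (3.9) = 1.663
Iteration 2:
  x1 = (-5 - (-4)·1.663) / (6) = 0.275
  x2 = (6 - (2.9)·0.275) / (3.9) = 1.334
Iteration 3:
  x1 = (-5 - (-4)·1.334) / (6) = 0.056
  x2 = (6 - (2.9)·0.056) / (3.9) = 1.497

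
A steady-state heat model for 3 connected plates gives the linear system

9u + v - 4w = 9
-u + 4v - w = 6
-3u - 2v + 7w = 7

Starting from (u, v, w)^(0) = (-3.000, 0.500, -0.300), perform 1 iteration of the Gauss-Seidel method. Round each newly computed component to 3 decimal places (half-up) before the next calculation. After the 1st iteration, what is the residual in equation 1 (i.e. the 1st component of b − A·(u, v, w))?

7.325

Iteration 1:
  u = (9 - (1)·0.500 - (-4)·-0.300) / (9) = 0.811
  v = (6 - (-1)·0.811 - (-1)·-0.300) / (4) = 1.628
  w = (7 - (-3)·0.811 - (-2)·1.628) / (7) = 1.813
Residual b − A·x = (7.325, 2.112, -0.002)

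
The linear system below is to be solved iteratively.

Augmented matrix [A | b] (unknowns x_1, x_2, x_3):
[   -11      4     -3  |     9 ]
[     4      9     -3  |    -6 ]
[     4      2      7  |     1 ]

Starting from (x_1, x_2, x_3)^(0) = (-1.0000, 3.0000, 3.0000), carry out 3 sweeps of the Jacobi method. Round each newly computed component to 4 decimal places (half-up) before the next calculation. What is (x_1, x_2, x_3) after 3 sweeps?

(-1.0531, -0.3686, 0.5613)

Iteration 1:
  x_1 = (9 - (4)·3.0000 - (-3)·3.0000) / (-11) = -0.5455
  x_2 = (-6 - (4)·-1.0000 - (-3)·3.0000) / (9) = 0.7778
  x_3 = (1 - (4)·-1.0000 - (2)·3.0000) / (7) = -0.1429
Iteration 2:
  x_1 = (9 - (4)·0.7778 - (-3)·-0.1429) / (-11) = -0.4964
  x_2 = (-6 - (4)·-0.5455 - (-3)·-0.1429) / (9) = -0.4719
  x_3 = (1 - (4)·-0.5455 - (2)·0.7778) / (7) = 0.2323
Iteration 3:
  x_1 = (9 - (4)·-0.4719 - (-3)·0.2323) / (-11) = -1.0531
  x_2 = (-6 - (4)·-0.4964 - (-3)·0.2323) / (9) = -0.3686
  x_3 = (1 - (4)·-0.4964 - (2)·-0.4719) / (7) = 0.5613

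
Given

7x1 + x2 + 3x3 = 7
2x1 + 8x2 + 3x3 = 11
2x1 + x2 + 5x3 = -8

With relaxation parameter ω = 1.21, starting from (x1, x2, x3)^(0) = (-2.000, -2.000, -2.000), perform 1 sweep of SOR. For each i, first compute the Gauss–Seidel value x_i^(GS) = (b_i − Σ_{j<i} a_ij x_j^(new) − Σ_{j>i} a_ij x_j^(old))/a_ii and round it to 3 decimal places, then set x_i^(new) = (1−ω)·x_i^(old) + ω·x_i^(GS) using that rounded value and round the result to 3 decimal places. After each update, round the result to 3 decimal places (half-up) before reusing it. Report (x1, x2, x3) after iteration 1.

Iteration 1:
  x1: GS value = (7 - (1)·-2.000 - (3)·-2.000) / (7) = 2.143;  x1 ← (1−ω)·-2.000 + ω·2.143 = 3.013
  x2: GS value = (11 - (2)·3.013 - (3)·-2.000) / (8) = 1.372;  x2 ← (1−ω)·-2.000 + ω·1.372 = 2.080
  x3: GS value = (-8 - (2)·3.013 - (1)·2.080) / (5) = -3.221;  x3 ← (1−ω)·-2.000 + ω·-3.221 = -3.477

(3.013, 2.080, -3.477)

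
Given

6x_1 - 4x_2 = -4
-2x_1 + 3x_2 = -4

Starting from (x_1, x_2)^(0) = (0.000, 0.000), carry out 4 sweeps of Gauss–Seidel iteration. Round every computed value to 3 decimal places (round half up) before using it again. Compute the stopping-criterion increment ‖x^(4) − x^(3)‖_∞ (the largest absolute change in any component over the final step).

0.234

Iteration 1:
  x_1 = (-4 - (-4)·0.000) / (6) = -0.667
  x_2 = (-4 - (-2)·-0.667) / (3) = -1.778
Iteration 2:
  x_1 = (-4 - (-4)·-1.778) / (6) = -1.852
  x_2 = (-4 - (-2)·-1.852) / (3) = -2.568
Iteration 3:
  x_1 = (-4 - (-4)·-2.568) / (6) = -2.379
  x_2 = (-4 - (-2)·-2.379) / (3) = -2.919
Iteration 4:
  x_1 = (-4 - (-4)·-2.919) / (6) = -2.613
  x_2 = (-4 - (-2)·-2.613) / (3) = -3.075
Change: (-0.234, -0.156) → max |·| = 0.234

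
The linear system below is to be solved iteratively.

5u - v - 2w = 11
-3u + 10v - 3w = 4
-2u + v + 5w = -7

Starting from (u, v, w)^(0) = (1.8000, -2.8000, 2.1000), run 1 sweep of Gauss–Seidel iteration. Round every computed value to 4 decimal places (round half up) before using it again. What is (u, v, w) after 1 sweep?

(2.4800, 1.7740, -0.7628)

Iteration 1:
  u = (11 - (-1)·-2.8000 - (-2)·2.1000) / (5) = 2.4800
  v = (4 - (-3)·2.4800 - (-3)·2.1000) / (10) = 1.7740
  w = (-7 - (-2)·2.4800 - (1)·1.7740) / (5) = -0.7628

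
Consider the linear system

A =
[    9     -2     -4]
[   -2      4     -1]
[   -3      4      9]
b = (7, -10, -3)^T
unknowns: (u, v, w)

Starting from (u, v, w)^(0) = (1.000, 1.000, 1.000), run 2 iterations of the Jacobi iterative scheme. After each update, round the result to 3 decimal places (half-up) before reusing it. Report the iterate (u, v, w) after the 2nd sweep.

(0.192, -1.889, 0.926)

Iteration 1:
  u = (7 - (-2)·1.000 - (-4)·1.000) / (9) = 1.444
  v = (-10 - (-2)·1.000 - (-1)·1.000) / (4) = -1.750
  w = (-3 - (-3)·1.000 - (4)·1.000) / (9) = -0.444
Iteration 2:
  u = (7 - (-2)·-1.750 - (-4)·-0.444) / (9) = 0.192
  v = (-10 - (-2)·1.444 - (-1)·-0.444) / (4) = -1.889
  w = (-3 - (-3)·1.444 - (4)·-1.750) / (9) = 0.926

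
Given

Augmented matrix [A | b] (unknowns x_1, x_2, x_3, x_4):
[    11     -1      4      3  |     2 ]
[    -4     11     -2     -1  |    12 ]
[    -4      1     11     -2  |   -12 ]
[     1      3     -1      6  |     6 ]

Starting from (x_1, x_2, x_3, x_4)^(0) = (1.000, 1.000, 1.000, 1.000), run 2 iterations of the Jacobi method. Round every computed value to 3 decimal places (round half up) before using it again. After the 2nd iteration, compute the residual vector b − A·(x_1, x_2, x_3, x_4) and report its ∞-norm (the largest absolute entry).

3.209

Iteration 1:
  x_1 = (2 - (-1)·1.000 - (4)·1.000 - (3)·1.000) / (11) = -0.364
  x_2 = (12 - (-4)·1.000 - (-2)·1.000 - (-1)·1.000) / (11) = 1.727
  x_3 = (-12 - (-4)·1.000 - (1)·1.000 - (-2)·1.000) / (11) = -0.636
  x_4 = (6 - (1)·1.000 - (3)·1.000 - (-1)·1.000) / (6) = 0.500
Iteration 2:
  x_1 = (2 - (-1)·1.727 - (4)·-0.636 - (3)·0.500) / (11) = 0.434
  x_2 = (12 - (-4)·-0.364 - (-2)·-0.636 - (-1)·0.500) / (11) = 0.888
  x_3 = (-12 - (-4)·-0.364 - (1)·1.727 - (-2)·0.500) / (11) = -1.289
  x_4 = (6 - (1)·-0.364 - (3)·1.727 - (-1)·-0.636) / (6) = 0.091
Residual b − A·x = (2.997, 1.481, 3.209, 1.067); ∞-norm = 3.209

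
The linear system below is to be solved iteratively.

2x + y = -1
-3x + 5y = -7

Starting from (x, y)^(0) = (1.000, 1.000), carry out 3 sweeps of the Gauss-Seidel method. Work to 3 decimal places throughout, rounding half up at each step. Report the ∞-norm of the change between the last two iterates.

Iteration 1:
  x = (-1 - (1)·1.000) / (2) = -1.000
  y = (-7 - (-3)·-1.000) / (5) = -2.000
Iteration 2:
  x = (-1 - (1)·-2.000) / (2) = 0.500
  y = (-7 - (-3)·0.500) / (5) = -1.100
Iteration 3:
  x = (-1 - (1)·-1.100) / (2) = 0.050
  y = (-7 - (-3)·0.050) / (5) = -1.370
Change: (-0.450, -0.270) → max |·| = 0.450

0.450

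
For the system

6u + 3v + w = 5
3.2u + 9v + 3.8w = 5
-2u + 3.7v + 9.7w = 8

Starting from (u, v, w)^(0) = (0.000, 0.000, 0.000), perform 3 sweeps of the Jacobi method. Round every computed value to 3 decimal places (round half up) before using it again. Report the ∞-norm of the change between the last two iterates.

0.329

Iteration 1:
  u = (5 - (3)·0.000 - (1)·0.000) / (6) = 0.833
  v = (5 - (3.2)·0.000 - (3.8)·0.000) / (9) = 0.556
  w = (8 - (-2)·0.000 - (3.7)·0.000) / (9.7) = 0.825
Iteration 2:
  u = (5 - (3)·0.556 - (1)·0.825) / (6) = 0.418
  v = (5 - (3.2)·0.833 - (3.8)·0.825) / (9) = -0.089
  w = (8 - (-2)·0.833 - (3.7)·0.556) / (9.7) = 0.784
Iteration 3:
  u = (5 - (3)·-0.089 - (1)·0.784) / (6) = 0.747
  v = (5 - (3.2)·0.418 - (3.8)·0.784) / (9) = 0.076
  w = (8 - (-2)·0.418 - (3.7)·-0.089) / (9.7) = 0.945
Change: (0.329, 0.165, 0.161) → max |·| = 0.329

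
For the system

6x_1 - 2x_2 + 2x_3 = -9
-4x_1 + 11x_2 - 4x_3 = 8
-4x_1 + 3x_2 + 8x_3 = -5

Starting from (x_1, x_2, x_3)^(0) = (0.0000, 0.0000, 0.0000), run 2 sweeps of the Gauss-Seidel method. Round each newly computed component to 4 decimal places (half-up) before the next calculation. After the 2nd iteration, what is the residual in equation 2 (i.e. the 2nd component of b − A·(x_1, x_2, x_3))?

1.5752

Iteration 1:
  x_1 = (-9 - (-2)·0.0000 - (2)·0.0000) / (6) = -1.5000
  x_2 = (8 - (-4)·-1.5000 - (-4)·0.0000) / (11) = 0.1818
  x_3 = (-5 - (-4)·-1.5000 - (3)·0.1818) / (8) = -1.4432
Iteration 2:
  x_1 = (-9 - (-2)·0.1818 - (2)·-1.4432) / (6) = -0.9583
  x_2 = (8 - (-4)·-0.9583 - (-4)·-1.4432) / (11) = -0.1460
  x_3 = (-5 - (-4)·-0.9583 - (3)·-0.1460) / (8) = -1.0494
Residual b − A·x = (-1.4434, 1.5752, 0.0000)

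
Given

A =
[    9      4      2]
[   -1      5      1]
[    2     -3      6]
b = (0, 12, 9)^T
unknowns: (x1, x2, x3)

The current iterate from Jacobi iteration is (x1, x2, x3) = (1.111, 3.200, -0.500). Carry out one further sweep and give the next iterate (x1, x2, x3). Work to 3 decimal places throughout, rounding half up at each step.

(-1.311, 2.722, 2.730)

One sweep:
  x1 = (0 - (4)·3.200 - (2)·-0.500) / (9) = -1.311
  x2 = (12 - (-1)·1.111 - (1)·-0.500) / (5) = 2.722
  x3 = (9 - (2)·1.111 - (-3)·3.200) / (6) = 2.730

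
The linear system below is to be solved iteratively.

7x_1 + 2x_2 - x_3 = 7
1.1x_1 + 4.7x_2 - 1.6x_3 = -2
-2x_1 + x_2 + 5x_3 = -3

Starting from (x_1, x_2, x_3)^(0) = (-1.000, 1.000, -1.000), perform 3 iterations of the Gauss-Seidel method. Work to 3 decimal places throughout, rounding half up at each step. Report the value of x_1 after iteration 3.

1.229

Iteration 1:
  x_1 = (7 - (2)·1.000 - (-1)·-1.000) / (7) = 0.571
  x_2 = (-2 - (1.1)·0.571 - (-1.6)·-1.000) / (4.7) = -0.900
  x_3 = (-3 - (-2)·0.571 - (1)·-0.900) / (5) = -0.192
Iteration 2:
  x_1 = (7 - (2)·-0.900 - (-1)·-0.192) / (7) = 1.230
  x_2 = (-2 - (1.1)·1.230 - (-1.6)·-0.192) / (4.7) = -0.779
  x_3 = (-3 - (-2)·1.230 - (1)·-0.779) / (5) = 0.048
Iteration 3:
  x_1 = (7 - (2)·-0.779 - (-1)·0.048) / (7) = 1.229
  x_2 = (-2 - (1.1)·1.229 - (-1.6)·0.048) / (4.7) = -0.697
  x_3 = (-3 - (-2)·1.229 - (1)·-0.697) / (5) = 0.031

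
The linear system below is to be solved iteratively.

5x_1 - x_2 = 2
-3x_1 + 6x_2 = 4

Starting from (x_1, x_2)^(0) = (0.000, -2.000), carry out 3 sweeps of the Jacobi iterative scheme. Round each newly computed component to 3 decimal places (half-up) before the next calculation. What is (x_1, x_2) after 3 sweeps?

(0.533, 0.933)

Iteration 1:
  x_1 = (2 - (-1)·-2.000) / (5) = 0.000
  x_2 = (4 - (-3)·0.000) / (6) = 0.667
Iteration 2:
  x_1 = (2 - (-1)·0.667) / (5) = 0.533
  x_2 = (4 - (-3)·0.000) / (6) = 0.667
Iteration 3:
  x_1 = (2 - (-1)·0.667) / (5) = 0.533
  x_2 = (4 - (-3)·0.533) / (6) = 0.933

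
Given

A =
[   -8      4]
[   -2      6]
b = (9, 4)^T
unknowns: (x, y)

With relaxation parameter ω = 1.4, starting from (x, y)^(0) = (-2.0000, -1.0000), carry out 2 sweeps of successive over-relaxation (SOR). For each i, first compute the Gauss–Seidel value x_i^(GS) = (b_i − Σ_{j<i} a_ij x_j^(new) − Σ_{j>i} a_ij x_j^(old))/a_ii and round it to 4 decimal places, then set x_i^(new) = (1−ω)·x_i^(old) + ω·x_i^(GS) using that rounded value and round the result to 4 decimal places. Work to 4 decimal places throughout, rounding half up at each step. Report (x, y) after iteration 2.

(-0.5335, 0.4263)

Iteration 1:
  x: GS value = (9 - (4)·-1.0000) / (-8) = -1.6250;  x ← (1−ω)·-2.0000 + ω·-1.6250 = -1.4750
  y: GS value = (4 - (-2)·-1.4750) / (6) = 0.1750;  y ← (1−ω)·-1.0000 + ω·0.1750 = 0.6450
Iteration 2:
  x: GS value = (9 - (4)·0.6450) / (-8) = -0.8025;  x ← (1−ω)·-1.4750 + ω·-0.8025 = -0.5335
  y: GS value = (4 - (-2)·-0.5335) / (6) = 0.4888;  y ← (1−ω)·0.6450 + ω·0.4888 = 0.4263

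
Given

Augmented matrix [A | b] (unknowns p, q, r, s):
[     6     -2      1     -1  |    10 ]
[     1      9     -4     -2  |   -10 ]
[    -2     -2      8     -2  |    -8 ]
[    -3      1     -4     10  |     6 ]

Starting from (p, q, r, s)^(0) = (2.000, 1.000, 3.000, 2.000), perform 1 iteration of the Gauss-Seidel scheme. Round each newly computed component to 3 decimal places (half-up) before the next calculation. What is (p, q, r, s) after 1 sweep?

Iteration 1:
  p = (10 - (-2)·1.000 - (1)·3.000 - (-1)·2.000) / (6) = 1.833
  q = (-10 - (1)·1.833 - (-4)·3.000 - (-2)·2.000) / (9) = 0.463
  r = (-8 - (-2)·1.833 - (-2)·0.463 - (-2)·2.000) / (8) = 0.074
  s = (6 - (-3)·1.833 - (1)·0.463 - (-4)·0.074) / (10) = 1.133

(1.833, 0.463, 0.074, 1.133)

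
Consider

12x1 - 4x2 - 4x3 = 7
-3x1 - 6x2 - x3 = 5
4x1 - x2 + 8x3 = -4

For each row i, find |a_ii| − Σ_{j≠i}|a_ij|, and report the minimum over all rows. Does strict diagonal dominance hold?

2

row 1: |12| − (4+4) = 4
row 2: |-6| − (3+1) = 2
row 3: |8| − (4+1) = 3
minimum over rows = 2 → strictly diagonally dominant (convergence guaranteed)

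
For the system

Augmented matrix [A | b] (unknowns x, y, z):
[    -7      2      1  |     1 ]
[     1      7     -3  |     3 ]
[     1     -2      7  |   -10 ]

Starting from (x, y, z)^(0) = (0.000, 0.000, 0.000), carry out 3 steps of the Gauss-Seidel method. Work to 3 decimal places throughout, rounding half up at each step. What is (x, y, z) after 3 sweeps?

Iteration 1:
  x = (1 - (2)·0.000 - (1)·0.000) / (-7) = -0.143
  y = (3 - (1)·-0.143 - (-3)·0.000) / (7) = 0.449
  z = (-10 - (1)·-0.143 - (-2)·0.449) / (7) = -1.280
Iteration 2:
  x = (1 - (2)·0.449 - (1)·-1.280) / (-7) = -0.197
  y = (3 - (1)·-0.197 - (-3)·-1.280) / (7) = -0.092
  z = (-10 - (1)·-0.197 - (-2)·-0.092) / (7) = -1.427
Iteration 3:
  x = (1 - (2)·-0.092 - (1)·-1.427) / (-7) = -0.373
  y = (3 - (1)·-0.373 - (-3)·-1.427) / (7) = -0.130
  z = (-10 - (1)·-0.373 - (-2)·-0.130) / (7) = -1.412

(-0.373, -0.130, -1.412)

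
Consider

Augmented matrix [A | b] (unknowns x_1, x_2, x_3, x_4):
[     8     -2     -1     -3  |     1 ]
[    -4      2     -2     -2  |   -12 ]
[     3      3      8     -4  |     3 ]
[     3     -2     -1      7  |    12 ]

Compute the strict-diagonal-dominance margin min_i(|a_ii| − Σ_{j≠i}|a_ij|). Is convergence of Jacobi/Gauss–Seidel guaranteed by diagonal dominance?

row 1: |8| − (2+1+3) = 2
row 2: |2| − (4+2+2) = -6
row 3: |8| − (3+3+4) = -2
row 4: |7| − (3+2+1) = 1
minimum over rows = -6 → not strictly diagonally dominant

-6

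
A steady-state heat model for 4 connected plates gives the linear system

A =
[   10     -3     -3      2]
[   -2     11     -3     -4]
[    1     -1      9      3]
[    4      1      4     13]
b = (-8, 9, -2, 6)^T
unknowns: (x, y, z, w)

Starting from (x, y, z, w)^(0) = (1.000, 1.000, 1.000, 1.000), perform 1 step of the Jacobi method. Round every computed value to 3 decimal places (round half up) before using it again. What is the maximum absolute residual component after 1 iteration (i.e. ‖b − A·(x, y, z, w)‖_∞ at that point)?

Iteration 1:
  x = (-8 - (-3)·1.000 - (-3)·1.000 - (2)·1.000) / (10) = -0.400
  y = (9 - (-2)·1.000 - (-3)·1.000 - (-4)·1.000) / (11) = 1.636
  z = (-2 - (1)·1.000 - (-1)·1.000 - (3)·1.000) / (9) = -0.556
  w = (6 - (4)·1.000 - (1)·1.000 - (4)·1.000) / (13) = -0.231
Residual b − A·x = (-0.298, -12.388, 5.733, 11.191); ∞-norm = 12.388

12.388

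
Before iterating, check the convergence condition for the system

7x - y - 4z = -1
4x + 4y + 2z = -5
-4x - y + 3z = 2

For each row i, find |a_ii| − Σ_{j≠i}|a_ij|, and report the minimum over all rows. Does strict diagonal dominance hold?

-2

row 1: |7| − (1+4) = 2
row 2: |4| − (4+2) = -2
row 3: |3| − (4+1) = -2
minimum over rows = -2 → not strictly diagonally dominant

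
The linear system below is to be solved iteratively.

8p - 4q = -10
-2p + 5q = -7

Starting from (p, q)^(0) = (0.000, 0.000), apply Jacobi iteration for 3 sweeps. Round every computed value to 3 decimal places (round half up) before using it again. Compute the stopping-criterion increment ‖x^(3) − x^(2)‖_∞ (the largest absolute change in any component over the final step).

0.280

Iteration 1:
  p = (-10 - (-4)·0.000) / (8) = -1.250
  q = (-7 - (-2)·0.000) / (5) = -1.400
Iteration 2:
  p = (-10 - (-4)·-1.400) / (8) = -1.950
  q = (-7 - (-2)·-1.250) / (5) = -1.900
Iteration 3:
  p = (-10 - (-4)·-1.900) / (8) = -2.200
  q = (-7 - (-2)·-1.950) / (5) = -2.180
Change: (-0.250, -0.280) → max |·| = 0.280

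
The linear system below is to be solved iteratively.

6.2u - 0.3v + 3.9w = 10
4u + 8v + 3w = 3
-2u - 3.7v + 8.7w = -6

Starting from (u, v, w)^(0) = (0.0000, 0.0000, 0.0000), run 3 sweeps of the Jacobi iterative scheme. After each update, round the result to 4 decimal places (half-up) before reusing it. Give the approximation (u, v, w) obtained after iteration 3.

(1.7048, -0.5977, -0.2885)

Iteration 1:
  u = (10 - (-0.3)·0.0000 - (3.9)·0.0000) / (6.2) = 1.6129
  v = (3 - (4)·0.0000 - (3)·0.0000) / (8) = 0.3750
  w = (-6 - (-2)·0.0000 - (-3.7)·0.0000) / (8.7) = -0.6897
Iteration 2:
  u = (10 - (-0.3)·0.3750 - (3.9)·-0.6897) / (6.2) = 2.0649
  v = (3 - (4)·1.6129 - (3)·-0.6897) / (8) = -0.1728
  w = (-6 - (-2)·1.6129 - (-3.7)·0.3750) / (8.7) = -0.1594
Iteration 3:
  u = (10 - (-0.3)·-0.1728 - (3.9)·-0.1594) / (6.2) = 1.7048
  v = (3 - (4)·2.0649 - (3)·-0.1594) / (8) = -0.5977
  w = (-6 - (-2)·2.0649 - (-3.7)·-0.1728) / (8.7) = -0.2885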